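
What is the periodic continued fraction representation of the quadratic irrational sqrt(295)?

[17; (5, 1, 2, 3, 2, 6, 2, 3, 2, 1, 5, 34)]

Write x_i = (sqrt(295) + m_i)/d_i with (m_0, d_0) = (0, 1). a_0 = floor(sqrt(295)) = 17, since 17^2 = 289 <= 295 < 324 = 18^2.
Iterate m_{i+1} = d_i*a_i - m_i, d_{i+1} = (295 - m_{i+1}^2)/d_i, a_{i+1} = floor((a_0 + m_{i+1})/d_{i+1}):
  m_1 = 1*17 - 0 = 17, d_1 = (295 - 17^2)/1 = 6/1 = 6, a_1 = floor((17 + 17)/6) = 5.
  m_2 = 6*5 - 17 = 13, d_2 = (295 - 13^2)/6 = 126/6 = 21, a_2 = floor((17 + 13)/21) = 1.
  m_3 = 21*1 - 13 = 8, d_3 = (295 - 8^2)/21 = 231/21 = 11, a_3 = floor((17 + 8)/11) = 2.
  m_4 = 11*2 - 8 = 14, d_4 = (295 - 14^2)/11 = 99/11 = 9, a_4 = floor((17 + 14)/9) = 3.
  m_5 = 9*3 - 14 = 13, d_5 = (295 - 13^2)/9 = 126/9 = 14, a_5 = floor((17 + 13)/14) = 2.
  m_6 = 14*2 - 13 = 15, d_6 = (295 - 15^2)/14 = 70/14 = 5, a_6 = floor((17 + 15)/5) = 6.
  m_7 = 5*6 - 15 = 15, d_7 = (295 - 15^2)/5 = 70/5 = 14, a_7 = floor((17 + 15)/14) = 2.
  m_8 = 14*2 - 15 = 13, d_8 = (295 - 13^2)/14 = 126/14 = 9, a_8 = floor((17 + 13)/9) = 3.
  m_9 = 9*3 - 13 = 14, d_9 = (295 - 14^2)/9 = 99/9 = 11, a_9 = floor((17 + 14)/11) = 2.
  m_10 = 11*2 - 14 = 8, d_10 = (295 - 8^2)/11 = 231/11 = 21, a_10 = floor((17 + 8)/21) = 1.
  m_11 = 21*1 - 8 = 13, d_11 = (295 - 13^2)/21 = 126/21 = 6, a_11 = floor((17 + 13)/6) = 5.
  m_12 = 6*5 - 13 = 17, d_12 = (295 - 17^2)/6 = 6/6 = 1, a_12 = floor((17 + 17)/1) = 34.
  m_13 = 1*34 - 17 = 17, d_13 = (295 - 17^2)/1 = 6/1 = 6: (m_13, d_13) = (m_1, d_1) = (17, 6), so from here the quotients repeat a_1, ..., a_12; the period length is 12.
Hence the expansion of sqrt(295) is a_0 = 17 followed by the repeating block 5, 1, 2, 3, 2, 6, 2, 3, 2, 1, 5, 34 (period 12).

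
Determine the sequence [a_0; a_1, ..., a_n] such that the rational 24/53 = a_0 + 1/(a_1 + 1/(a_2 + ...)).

[0; 2, 4, 1, 4]

Run the Euclidean algorithm on 24 and 53; the successive quotients are the partial quotients a_0, a_1, ... (each step inverts the fractional part left over by the previous one):
  24 = 0*53 + 24, so a_0 = 0.
  53 = 2*24 + 5, so a_1 = 2.
  24 = 4*5 + 4, so a_2 = 4.
  5 = 1*4 + 1, so a_3 = 1.
  4 = 4*1 + 0, so a_4 = 4.
The remainder reaches 0 after 5 divisions, so the expansion has 5 partial quotients, read off in order.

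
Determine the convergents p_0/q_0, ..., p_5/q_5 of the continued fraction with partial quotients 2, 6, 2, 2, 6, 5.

Using the convergent recurrence p_i = a_i*p_{i-1} + p_{i-2}, q_i = a_i*q_{i-1} + q_{i-2} with p_{-2}=0, p_{-1}=1, q_{-2}=1, q_{-1}=0:
  i=0: a_0=2, p_0 = 2*1 + 0 = 2, q_0 = 2*0 + 1 = 1.
  i=1: a_1=6, p_1 = 6*2 + 1 = 13, q_1 = 6*1 + 0 = 6.
  i=2: a_2=2, p_2 = 2*13 + 2 = 28, q_2 = 2*6 + 1 = 13.
  i=3: a_3=2, p_3 = 2*28 + 13 = 69, q_3 = 2*13 + 6 = 32.
  i=4: a_4=6, p_4 = 6*69 + 28 = 442, q_4 = 6*32 + 13 = 205.
  i=5: a_5=5, p_5 = 5*442 + 69 = 2279, q_5 = 5*205 + 32 = 1057.

2/1, 13/6, 28/13, 69/32, 442/205, 2279/1057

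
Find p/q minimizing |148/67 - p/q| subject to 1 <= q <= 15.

Expand x = 148/67 as a continued fraction with the Euclidean algorithm:
  148 = 2*67 + 14, so a_0 = 2.
  67 = 4*14 + 11, so a_1 = 4.
  14 = 1*11 + 3, so a_2 = 1.
  11 = 3*3 + 2, so a_3 = 3.
  3 = 1*2 + 1, so a_4 = 1.
  2 = 2*1 + 0, so a_5 = 2.
so x = [2; 4, 1, 3, 1, 2].
Convergents (p_i = a_i*p_{i-1} + p_{i-2}, q_i = a_i*q_{i-1} + q_{i-2} with p_{-2}=0, p_{-1}=1, q_{-2}=1, q_{-1}=0), until the denominator exceeds 15:
  i=0: a_0=2, p_0 = 2*1 + 0 = 2, q_0 = 2*0 + 1 = 1.
  i=1: a_1=4, p_1 = 4*2 + 1 = 9, q_1 = 4*1 + 0 = 4.
  i=2: a_2=1, p_2 = 1*9 + 2 = 11, q_2 = 1*4 + 1 = 5.
  i=3: a_3=3, p_3 = 3*11 + 9 = 42, q_3 = 3*5 + 4 = 19.
q_3 = 19 > 15, so the last convergent with denominator <= 15 is p_2/q_2 = 11/5.
The closest fraction with denominator <= 15 is either p_2/q_2 or the intermediate fraction (k*p_2 + p_1)/(k*q_2 + q_1) with the largest k >= 1 whose denominator stays <= 15; these approach x as k grows, and every other convergent or intermediate fraction in range is farther away.
Largest k: floor((15 - q_1)/q_2) = floor((15 - 4)/5) = 2.
That gives (2*11 + 9)/(2*5 + 4) = 31/14.
Compare the errors: |x - 11/5| = |148*5 - 11*67|/(67*5) = 3/335, and |x - 31/14| = |148*14 - 31*67|/(67*14) = 5/938.
Cross-multiplying, 5*335 = 1675 < 2814 = 3*938, so 5/938 is smaller: the intermediate fraction 31/14 is closer to x than 11/5.

31/14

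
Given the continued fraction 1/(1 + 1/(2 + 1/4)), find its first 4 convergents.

0/1, 1/1, 2/3, 9/13

Using the convergent recurrence p_i = a_i*p_{i-1} + p_{i-2}, q_i = a_i*q_{i-1} + q_{i-2} with p_{-2}=0, p_{-1}=1, q_{-2}=1, q_{-1}=0:
  i=0: a_0=0, p_0 = 0*1 + 0 = 0, q_0 = 0*0 + 1 = 1.
  i=1: a_1=1, p_1 = 1*0 + 1 = 1, q_1 = 1*1 + 0 = 1.
  i=2: a_2=2, p_2 = 2*1 + 0 = 2, q_2 = 2*1 + 1 = 3.
  i=3: a_3=4, p_3 = 4*2 + 1 = 9, q_3 = 4*3 + 1 = 13.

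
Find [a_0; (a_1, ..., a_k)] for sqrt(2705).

Write x_i = (sqrt(2705) + m_i)/d_i with (m_0, d_0) = (0, 1). a_0 = floor(sqrt(2705)) = 52, since 52^2 = 2704 <= 2705 < 2809 = 53^2.
Iterate m_{i+1} = d_i*a_i - m_i, d_{i+1} = (2705 - m_{i+1}^2)/d_i, a_{i+1} = floor((a_0 + m_{i+1})/d_{i+1}):
  m_1 = 1*52 - 0 = 52, d_1 = (2705 - 52^2)/1 = 1/1 = 1, a_1 = floor((52 + 52)/1) = 104.
  m_2 = 1*104 - 52 = 52, d_2 = (2705 - 52^2)/1 = 1/1 = 1: (m_2, d_2) = (m_1, d_1) = (52, 1), so from here the quotient a_1 repeats; the period length is 1.
Hence the expansion of sqrt(2705) is a_0 = 52 followed by the repeating block 104 (period 1).

[52; (104)]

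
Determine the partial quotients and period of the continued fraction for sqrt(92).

Write x_i = (sqrt(92) + m_i)/d_i with (m_0, d_0) = (0, 1). a_0 = floor(sqrt(92)) = 9, since 9^2 = 81 <= 92 < 100 = 10^2.
Iterate m_{i+1} = d_i*a_i - m_i, d_{i+1} = (92 - m_{i+1}^2)/d_i, a_{i+1} = floor((a_0 + m_{i+1})/d_{i+1}):
  m_1 = 1*9 - 0 = 9, d_1 = (92 - 9^2)/1 = 11/1 = 11, a_1 = floor((9 + 9)/11) = 1.
  m_2 = 11*1 - 9 = 2, d_2 = (92 - 2^2)/11 = 88/11 = 8, a_2 = floor((9 + 2)/8) = 1.
  m_3 = 8*1 - 2 = 6, d_3 = (92 - 6^2)/8 = 56/8 = 7, a_3 = floor((9 + 6)/7) = 2.
  m_4 = 7*2 - 6 = 8, d_4 = (92 - 8^2)/7 = 28/7 = 4, a_4 = floor((9 + 8)/4) = 4.
  m_5 = 4*4 - 8 = 8, d_5 = (92 - 8^2)/4 = 28/4 = 7, a_5 = floor((9 + 8)/7) = 2.
  m_6 = 7*2 - 8 = 6, d_6 = (92 - 6^2)/7 = 56/7 = 8, a_6 = floor((9 + 6)/8) = 1.
  m_7 = 8*1 - 6 = 2, d_7 = (92 - 2^2)/8 = 88/8 = 11, a_7 = floor((9 + 2)/11) = 1.
  m_8 = 11*1 - 2 = 9, d_8 = (92 - 9^2)/11 = 11/11 = 1, a_8 = floor((9 + 9)/1) = 18.
  m_9 = 1*18 - 9 = 9, d_9 = (92 - 9^2)/1 = 11/1 = 11: (m_9, d_9) = (m_1, d_1) = (9, 11), so from here the quotients repeat a_1, ..., a_8; the period length is 8.
Hence the expansion of sqrt(92) is a_0 = 9 followed by the repeating block 1, 1, 2, 4, 2, 1, 1, 18 (period 8).

[9; (1, 1, 2, 4, 2, 1, 1, 18)]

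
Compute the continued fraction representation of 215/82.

[2; 1, 1, 1, 1, 1, 4, 2]

Run the Euclidean algorithm on 215 and 82; the successive quotients are the partial quotients a_0, a_1, ... (each step inverts the fractional part left over by the previous one):
  215 = 2*82 + 51, so a_0 = 2.
  82 = 1*51 + 31, so a_1 = 1.
  51 = 1*31 + 20, so a_2 = 1.
  31 = 1*20 + 11, so a_3 = 1.
  20 = 1*11 + 9, so a_4 = 1.
  11 = 1*9 + 2, so a_5 = 1.
  9 = 4*2 + 1, so a_6 = 4.
  2 = 2*1 + 0, so a_7 = 2.
The remainder reaches 0 after 8 divisions, so the expansion has 8 partial quotients, read off in order.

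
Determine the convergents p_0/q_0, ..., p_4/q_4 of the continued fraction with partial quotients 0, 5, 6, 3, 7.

0/1, 1/5, 6/31, 19/98, 139/717

Using the convergent recurrence p_i = a_i*p_{i-1} + p_{i-2}, q_i = a_i*q_{i-1} + q_{i-2} with p_{-2}=0, p_{-1}=1, q_{-2}=1, q_{-1}=0:
  i=0: a_0=0, p_0 = 0*1 + 0 = 0, q_0 = 0*0 + 1 = 1.
  i=1: a_1=5, p_1 = 5*0 + 1 = 1, q_1 = 5*1 + 0 = 5.
  i=2: a_2=6, p_2 = 6*1 + 0 = 6, q_2 = 6*5 + 1 = 31.
  i=3: a_3=3, p_3 = 3*6 + 1 = 19, q_3 = 3*31 + 5 = 98.
  i=4: a_4=7, p_4 = 7*19 + 6 = 139, q_4 = 7*98 + 31 = 717.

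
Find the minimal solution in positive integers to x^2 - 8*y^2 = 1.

First expand sqrt(8) as a continued fraction. With x_i = (sqrt(8) + m_i)/d_i and (m_0, d_0) = (0, 1): a_0 = floor(sqrt(8)) = 2, since 2^2 = 4 <= 8 < 9 = 3^2.
Iterate m_{i+1} = d_i*a_i - m_i, d_{i+1} = (8 - m_{i+1}^2)/d_i, a_{i+1} = floor((a_0 + m_{i+1})/d_{i+1}):
  m_1 = 1*2 - 0 = 2, d_1 = (8 - 2^2)/1 = 4/1 = 4, a_1 = floor((2 + 2)/4) = 1.
  m_2 = 4*1 - 2 = 2, d_2 = (8 - 2^2)/4 = 4/4 = 1, a_2 = floor((2 + 2)/1) = 4.
  m_3 = 1*4 - 2 = 2, d_3 = (8 - 2^2)/1 = 4/1 = 4: (m_3, d_3) = (m_1, d_1) = (2, 4), so from here the quotients repeat a_1, a_2; the period length is 2.
So sqrt(8) = [2; (1, 4)] with period length k = 2.
k is even, so the fundamental solution of x^2 - 8y^2 = 1 is (p_{k-1}, q_{k-1}) = (p_1, q_1); compute convergents through index 1.
Convergents (p_i = a_i*p_{i-1} + p_{i-2}, q_i = a_i*q_{i-1} + q_{i-2} with p_{-2}=0, p_{-1}=1, q_{-2}=1, q_{-1}=0):
  i=0: a_0=2, p_0 = 2*1 + 0 = 2, q_0 = 2*0 + 1 = 1.
  i=1: a_1=1, p_1 = 1*2 + 1 = 3, q_1 = 1*1 + 0 = 1.
Check: 3^2 - 8*1^2 = 9 - 8 = 1, so (x, y) = (3, 1) solves the equation, and by the theorem it is the least positive solution.

(x, y) = (3, 1)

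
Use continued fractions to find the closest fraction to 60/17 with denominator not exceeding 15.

53/15

Expand x = 60/17 as a continued fraction with the Euclidean algorithm:
  60 = 3*17 + 9, so a_0 = 3.
  17 = 1*9 + 8, so a_1 = 1.
  9 = 1*8 + 1, so a_2 = 1.
  8 = 8*1 + 0, so a_3 = 8.
so x = [3; 1, 1, 8].
Convergents (p_i = a_i*p_{i-1} + p_{i-2}, q_i = a_i*q_{i-1} + q_{i-2} with p_{-2}=0, p_{-1}=1, q_{-2}=1, q_{-1}=0), until the denominator exceeds 15:
  i=0: a_0=3, p_0 = 3*1 + 0 = 3, q_0 = 3*0 + 1 = 1.
  i=1: a_1=1, p_1 = 1*3 + 1 = 4, q_1 = 1*1 + 0 = 1.
  i=2: a_2=1, p_2 = 1*4 + 3 = 7, q_2 = 1*1 + 1 = 2.
  i=3: a_3=8, p_3 = 8*7 + 4 = 60, q_3 = 8*2 + 1 = 17.
q_3 = 17 > 15, so the last convergent with denominator <= 15 is p_2/q_2 = 7/2.
The closest fraction with denominator <= 15 is either p_2/q_2 or the intermediate fraction (k*p_2 + p_1)/(k*q_2 + q_1) with the largest k >= 1 whose denominator stays <= 15; these approach x as k grows, and every other convergent or intermediate fraction in range is farther away.
Largest k: floor((15 - q_1)/q_2) = floor((15 - 1)/2) = 7.
That gives (7*7 + 4)/(7*2 + 1) = 53/15.
Compare the errors: |x - 7/2| = |60*2 - 7*17|/(17*2) = 1/34, and |x - 53/15| = |60*15 - 53*17|/(17*15) = 1/255.
Cross-multiplying, 1*34 = 34 < 255 = 1*255, so 1/255 is smaller: the intermediate fraction 53/15 is closer to x than 7/2.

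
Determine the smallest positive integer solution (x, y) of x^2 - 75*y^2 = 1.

First expand sqrt(75) as a continued fraction. With x_i = (sqrt(75) + m_i)/d_i and (m_0, d_0) = (0, 1): a_0 = floor(sqrt(75)) = 8, since 8^2 = 64 <= 75 < 81 = 9^2.
Iterate m_{i+1} = d_i*a_i - m_i, d_{i+1} = (75 - m_{i+1}^2)/d_i, a_{i+1} = floor((a_0 + m_{i+1})/d_{i+1}):
  m_1 = 1*8 - 0 = 8, d_1 = (75 - 8^2)/1 = 11/1 = 11, a_1 = floor((8 + 8)/11) = 1.
  m_2 = 11*1 - 8 = 3, d_2 = (75 - 3^2)/11 = 66/11 = 6, a_2 = floor((8 + 3)/6) = 1.
  m_3 = 6*1 - 3 = 3, d_3 = (75 - 3^2)/6 = 66/6 = 11, a_3 = floor((8 + 3)/11) = 1.
  m_4 = 11*1 - 3 = 8, d_4 = (75 - 8^2)/11 = 11/11 = 1, a_4 = floor((8 + 8)/1) = 16.
  m_5 = 1*16 - 8 = 8, d_5 = (75 - 8^2)/1 = 11/1 = 11: (m_5, d_5) = (m_1, d_1) = (8, 11), so from here the quotients repeat a_1, ..., a_4; the period length is 4.
So sqrt(75) = [8; (1, 1, 1, 16)] with period length k = 4.
k is even, so the fundamental solution of x^2 - 75y^2 = 1 is (p_{k-1}, q_{k-1}) = (p_3, q_3); compute convergents through index 3.
Convergents (p_i = a_i*p_{i-1} + p_{i-2}, q_i = a_i*q_{i-1} + q_{i-2} with p_{-2}=0, p_{-1}=1, q_{-2}=1, q_{-1}=0):
  i=0: a_0=8, p_0 = 8*1 + 0 = 8, q_0 = 8*0 + 1 = 1.
  i=1: a_1=1, p_1 = 1*8 + 1 = 9, q_1 = 1*1 + 0 = 1.
  i=2: a_2=1, p_2 = 1*9 + 8 = 17, q_2 = 1*1 + 1 = 2.
  i=3: a_3=1, p_3 = 1*17 + 9 = 26, q_3 = 1*2 + 1 = 3.
Check: 26^2 - 75*3^2 = 676 - 675 = 1, so (x, y) = (26, 3) solves the equation, and by the theorem it is the least positive solution.

(x, y) = (26, 3)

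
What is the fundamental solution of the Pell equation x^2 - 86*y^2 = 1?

First expand sqrt(86) as a continued fraction. With x_i = (sqrt(86) + m_i)/d_i and (m_0, d_0) = (0, 1): a_0 = floor(sqrt(86)) = 9, since 9^2 = 81 <= 86 < 100 = 10^2.
Iterate m_{i+1} = d_i*a_i - m_i, d_{i+1} = (86 - m_{i+1}^2)/d_i, a_{i+1} = floor((a_0 + m_{i+1})/d_{i+1}):
  m_1 = 1*9 - 0 = 9, d_1 = (86 - 9^2)/1 = 5/1 = 5, a_1 = floor((9 + 9)/5) = 3.
  m_2 = 5*3 - 9 = 6, d_2 = (86 - 6^2)/5 = 50/5 = 10, a_2 = floor((9 + 6)/10) = 1.
  m_3 = 10*1 - 6 = 4, d_3 = (86 - 4^2)/10 = 70/10 = 7, a_3 = floor((9 + 4)/7) = 1.
  m_4 = 7*1 - 4 = 3, d_4 = (86 - 3^2)/7 = 77/7 = 11, a_4 = floor((9 + 3)/11) = 1.
  m_5 = 11*1 - 3 = 8, d_5 = (86 - 8^2)/11 = 22/11 = 2, a_5 = floor((9 + 8)/2) = 8.
  m_6 = 2*8 - 8 = 8, d_6 = (86 - 8^2)/2 = 22/2 = 11, a_6 = floor((9 + 8)/11) = 1.
  m_7 = 11*1 - 8 = 3, d_7 = (86 - 3^2)/11 = 77/11 = 7, a_7 = floor((9 + 3)/7) = 1.
  m_8 = 7*1 - 3 = 4, d_8 = (86 - 4^2)/7 = 70/7 = 10, a_8 = floor((9 + 4)/10) = 1.
  m_9 = 10*1 - 4 = 6, d_9 = (86 - 6^2)/10 = 50/10 = 5, a_9 = floor((9 + 6)/5) = 3.
  m_10 = 5*3 - 6 = 9, d_10 = (86 - 9^2)/5 = 5/5 = 1, a_10 = floor((9 + 9)/1) = 18.
  m_11 = 1*18 - 9 = 9, d_11 = (86 - 9^2)/1 = 5/1 = 5: (m_11, d_11) = (m_1, d_1) = (9, 5), so from here the quotients repeat a_1, ..., a_10; the period length is 10.
So sqrt(86) = [9; (3, 1, 1, 1, 8, 1, 1, 1, 3, 18)] with period length k = 10.
k is even, so the fundamental solution of x^2 - 86y^2 = 1 is (p_{k-1}, q_{k-1}) = (p_9, q_9); compute convergents through index 9.
Convergents (p_i = a_i*p_{i-1} + p_{i-2}, q_i = a_i*q_{i-1} + q_{i-2} with p_{-2}=0, p_{-1}=1, q_{-2}=1, q_{-1}=0):
  i=0: a_0=9, p_0 = 9*1 + 0 = 9, q_0 = 9*0 + 1 = 1.
  i=1: a_1=3, p_1 = 3*9 + 1 = 28, q_1 = 3*1 + 0 = 3.
  i=2: a_2=1, p_2 = 1*28 + 9 = 37, q_2 = 1*3 + 1 = 4.
  i=3: a_3=1, p_3 = 1*37 + 28 = 65, q_3 = 1*4 + 3 = 7.
  i=4: a_4=1, p_4 = 1*65 + 37 = 102, q_4 = 1*7 + 4 = 11.
  i=5: a_5=8, p_5 = 8*102 + 65 = 881, q_5 = 8*11 + 7 = 95.
  i=6: a_6=1, p_6 = 1*881 + 102 = 983, q_6 = 1*95 + 11 = 106.
  i=7: a_7=1, p_7 = 1*983 + 881 = 1864, q_7 = 1*106 + 95 = 201.
  i=8: a_8=1, p_8 = 1*1864 + 983 = 2847, q_8 = 1*201 + 106 = 307.
  i=9: a_9=3, p_9 = 3*2847 + 1864 = 10405, q_9 = 3*307 + 201 = 1122.
Check: 10405^2 - 86*1122^2 = 108264025 - 108264024 = 1, so (x, y) = (10405, 1122) solves the equation, and by the theorem it is the least positive solution.

(x, y) = (10405, 1122)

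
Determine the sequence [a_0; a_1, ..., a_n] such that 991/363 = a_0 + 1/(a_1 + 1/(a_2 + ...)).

Run the Euclidean algorithm on 991 and 363; the successive quotients are the partial quotients a_0, a_1, ... (each step inverts the fractional part left over by the previous one):
  991 = 2*363 + 265, so a_0 = 2.
  363 = 1*265 + 98, so a_1 = 1.
  265 = 2*98 + 69, so a_2 = 2.
  98 = 1*69 + 29, so a_3 = 1.
  69 = 2*29 + 11, so a_4 = 2.
  29 = 2*11 + 7, so a_5 = 2.
  11 = 1*7 + 4, so a_6 = 1.
  7 = 1*4 + 3, so a_7 = 1.
  4 = 1*3 + 1, so a_8 = 1.
  3 = 3*1 + 0, so a_9 = 3.
The remainder reaches 0 after 10 divisions, so the expansion has 10 partial quotients, read off in order.

[2; 1, 2, 1, 2, 2, 1, 1, 1, 3]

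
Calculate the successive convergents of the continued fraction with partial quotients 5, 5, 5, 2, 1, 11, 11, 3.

Using the convergent recurrence p_i = a_i*p_{i-1} + p_{i-2}, q_i = a_i*q_{i-1} + q_{i-2} with p_{-2}=0, p_{-1}=1, q_{-2}=1, q_{-1}=0:
  i=0: a_0=5, p_0 = 5*1 + 0 = 5, q_0 = 5*0 + 1 = 1.
  i=1: a_1=5, p_1 = 5*5 + 1 = 26, q_1 = 5*1 + 0 = 5.
  i=2: a_2=5, p_2 = 5*26 + 5 = 135, q_2 = 5*5 + 1 = 26.
  i=3: a_3=2, p_3 = 2*135 + 26 = 296, q_3 = 2*26 + 5 = 57.
  i=4: a_4=1, p_4 = 1*296 + 135 = 431, q_4 = 1*57 + 26 = 83.
  i=5: a_5=11, p_5 = 11*431 + 296 = 5037, q_5 = 11*83 + 57 = 970.
  i=6: a_6=11, p_6 = 11*5037 + 431 = 55838, q_6 = 11*970 + 83 = 10753.
  i=7: a_7=3, p_7 = 3*55838 + 5037 = 172551, q_7 = 3*10753 + 970 = 33229.

5/1, 26/5, 135/26, 296/57, 431/83, 5037/970, 55838/10753, 172551/33229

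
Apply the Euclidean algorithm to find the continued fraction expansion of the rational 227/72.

[3; 6, 1, 1, 5]

Run the Euclidean algorithm on 227 and 72; the successive quotients are the partial quotients a_0, a_1, ... (each step inverts the fractional part left over by the previous one):
  227 = 3*72 + 11, so a_0 = 3.
  72 = 6*11 + 6, so a_1 = 6.
  11 = 1*6 + 5, so a_2 = 1.
  6 = 1*5 + 1, so a_3 = 1.
  5 = 5*1 + 0, so a_4 = 5.
The remainder reaches 0 after 5 divisions, so the expansion has 5 partial quotients, read off in order.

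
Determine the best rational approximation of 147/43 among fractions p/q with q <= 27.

Expand x = 147/43 as a continued fraction with the Euclidean algorithm:
  147 = 3*43 + 18, so a_0 = 3.
  43 = 2*18 + 7, so a_1 = 2.
  18 = 2*7 + 4, so a_2 = 2.
  7 = 1*4 + 3, so a_3 = 1.
  4 = 1*3 + 1, so a_4 = 1.
  3 = 3*1 + 0, so a_5 = 3.
so x = [3; 2, 2, 1, 1, 3].
Convergents (p_i = a_i*p_{i-1} + p_{i-2}, q_i = a_i*q_{i-1} + q_{i-2} with p_{-2}=0, p_{-1}=1, q_{-2}=1, q_{-1}=0), until the denominator exceeds 27:
  i=0: a_0=3, p_0 = 3*1 + 0 = 3, q_0 = 3*0 + 1 = 1.
  i=1: a_1=2, p_1 = 2*3 + 1 = 7, q_1 = 2*1 + 0 = 2.
  i=2: a_2=2, p_2 = 2*7 + 3 = 17, q_2 = 2*2 + 1 = 5.
  i=3: a_3=1, p_3 = 1*17 + 7 = 24, q_3 = 1*5 + 2 = 7.
  i=4: a_4=1, p_4 = 1*24 + 17 = 41, q_4 = 1*7 + 5 = 12.
  i=5: a_5=3, p_5 = 3*41 + 24 = 147, q_5 = 3*12 + 7 = 43.
q_5 = 43 > 27, so the last convergent with denominator <= 27 is p_4/q_4 = 41/12.
The closest fraction with denominator <= 27 is either p_4/q_4 or the intermediate fraction (k*p_4 + p_3)/(k*q_4 + q_3) with the largest k >= 1 whose denominator stays <= 27; these approach x as k grows, and every other convergent or intermediate fraction in range is farther away.
Largest k: floor((27 - q_3)/q_4) = floor((27 - 7)/12) = 1.
That gives (1*41 + 24)/(1*12 + 7) = 65/19.
Compare the errors: |x - 41/12| = |147*12 - 41*43|/(43*12) = 1/516, and |x - 65/19| = |147*19 - 65*43|/(43*19) = 2/817.
Cross-multiplying, 1*817 = 817 < 1032 = 2*516, so 1/516 is smaller: the convergent 41/12 is closer to x than 65/19.

41/12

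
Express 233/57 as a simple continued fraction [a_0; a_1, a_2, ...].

Run the Euclidean algorithm on 233 and 57; the successive quotients are the partial quotients a_0, a_1, ... (each step inverts the fractional part left over by the previous one):
  233 = 4*57 + 5, so a_0 = 4.
  57 = 11*5 + 2, so a_1 = 11.
  5 = 2*2 + 1, so a_2 = 2.
  2 = 2*1 + 0, so a_3 = 2.
The remainder reaches 0 after 4 divisions, so the expansion has 4 partial quotients, read off in order.

[4; 11, 2, 2]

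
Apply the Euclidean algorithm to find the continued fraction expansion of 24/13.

Run the Euclidean algorithm on 24 and 13; the successive quotients are the partial quotients a_0, a_1, ... (each step inverts the fractional part left over by the previous one):
  24 = 1*13 + 11, so a_0 = 1.
  13 = 1*11 + 2, so a_1 = 1.
  11 = 5*2 + 1, so a_2 = 5.
  2 = 2*1 + 0, so a_3 = 2.
The remainder reaches 0 after 4 divisions, so the expansion has 4 partial quotients, read off in order.

[1; 1, 5, 2]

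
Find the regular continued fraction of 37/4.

Run the Euclidean algorithm on 37 and 4; the successive quotients are the partial quotients a_0, a_1, ... (each step inverts the fractional part left over by the previous one):
  37 = 9*4 + 1, so a_0 = 9.
  4 = 4*1 + 0, so a_1 = 4.
The remainder reaches 0 after 2 divisions, so the expansion has 2 partial quotients, read off in order.

[9; 4]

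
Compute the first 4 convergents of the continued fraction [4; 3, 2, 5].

4/1, 13/3, 30/7, 163/38

Using the convergent recurrence p_i = a_i*p_{i-1} + p_{i-2}, q_i = a_i*q_{i-1} + q_{i-2} with p_{-2}=0, p_{-1}=1, q_{-2}=1, q_{-1}=0:
  i=0: a_0=4, p_0 = 4*1 + 0 = 4, q_0 = 4*0 + 1 = 1.
  i=1: a_1=3, p_1 = 3*4 + 1 = 13, q_1 = 3*1 + 0 = 3.
  i=2: a_2=2, p_2 = 2*13 + 4 = 30, q_2 = 2*3 + 1 = 7.
  i=3: a_3=5, p_3 = 5*30 + 13 = 163, q_3 = 5*7 + 3 = 38.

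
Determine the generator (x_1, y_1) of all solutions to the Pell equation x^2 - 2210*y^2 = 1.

First expand sqrt(2210) as a continued fraction. With x_i = (sqrt(2210) + m_i)/d_i and (m_0, d_0) = (0, 1): a_0 = floor(sqrt(2210)) = 47, since 47^2 = 2209 <= 2210 < 2304 = 48^2.
Iterate m_{i+1} = d_i*a_i - m_i, d_{i+1} = (2210 - m_{i+1}^2)/d_i, a_{i+1} = floor((a_0 + m_{i+1})/d_{i+1}):
  m_1 = 1*47 - 0 = 47, d_1 = (2210 - 47^2)/1 = 1/1 = 1, a_1 = floor((47 + 47)/1) = 94.
  m_2 = 1*94 - 47 = 47, d_2 = (2210 - 47^2)/1 = 1/1 = 1: (m_2, d_2) = (m_1, d_1) = (47, 1), so from here the quotient a_1 repeats; the period length is 1.
So sqrt(2210) = [47; (94)] with period length k = 1.
k is odd, so (p_{k-1}, q_{k-1}) only solves x^2 - 2210y^2 = -1 and the fundamental solution of x^2 - 2210y^2 = 1 is (p_{2k-1}, q_{2k-1}) = (p_1, q_1); compute convergents through index 1, running through the period twice.
Convergents (p_i = a_i*p_{i-1} + p_{i-2}, q_i = a_i*q_{i-1} + q_{i-2} with p_{-2}=0, p_{-1}=1, q_{-2}=1, q_{-1}=0):
  i=0: a_0=47, p_0 = 47*1 + 0 = 47, q_0 = 47*0 + 1 = 1.
  i=1: a_1=94, p_1 = 94*47 + 1 = 4419, q_1 = 94*1 + 0 = 94.
Indeed p_0^2 - 2210*q_0^2 = 2209 - 2210 = -1, not +1.
Check: 4419^2 - 2210*94^2 = 19527561 - 19527560 = 1, so (x, y) = (4419, 94) solves the equation, and by the theorem it is the least positive solution.

(x, y) = (4419, 94)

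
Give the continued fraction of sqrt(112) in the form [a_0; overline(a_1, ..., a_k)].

[10; overline(1, 1, 2, 1, 1, 20)]

Write x_i = (sqrt(112) + m_i)/d_i with (m_0, d_0) = (0, 1). a_0 = floor(sqrt(112)) = 10, since 10^2 = 100 <= 112 < 121 = 11^2.
Iterate m_{i+1} = d_i*a_i - m_i, d_{i+1} = (112 - m_{i+1}^2)/d_i, a_{i+1} = floor((a_0 + m_{i+1})/d_{i+1}):
  m_1 = 1*10 - 0 = 10, d_1 = (112 - 10^2)/1 = 12/1 = 12, a_1 = floor((10 + 10)/12) = 1.
  m_2 = 12*1 - 10 = 2, d_2 = (112 - 2^2)/12 = 108/12 = 9, a_2 = floor((10 + 2)/9) = 1.
  m_3 = 9*1 - 2 = 7, d_3 = (112 - 7^2)/9 = 63/9 = 7, a_3 = floor((10 + 7)/7) = 2.
  m_4 = 7*2 - 7 = 7, d_4 = (112 - 7^2)/7 = 63/7 = 9, a_4 = floor((10 + 7)/9) = 1.
  m_5 = 9*1 - 7 = 2, d_5 = (112 - 2^2)/9 = 108/9 = 12, a_5 = floor((10 + 2)/12) = 1.
  m_6 = 12*1 - 2 = 10, d_6 = (112 - 10^2)/12 = 12/12 = 1, a_6 = floor((10 + 10)/1) = 20.
  m_7 = 1*20 - 10 = 10, d_7 = (112 - 10^2)/1 = 12/1 = 12: (m_7, d_7) = (m_1, d_1) = (10, 12), so from here the quotients repeat a_1, ..., a_6; the period length is 6.
Hence the expansion of sqrt(112) is a_0 = 10 followed by the repeating block 1, 1, 2, 1, 1, 20 (period 6).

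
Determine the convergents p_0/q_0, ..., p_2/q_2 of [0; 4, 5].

Using the convergent recurrence p_i = a_i*p_{i-1} + p_{i-2}, q_i = a_i*q_{i-1} + q_{i-2} with p_{-2}=0, p_{-1}=1, q_{-2}=1, q_{-1}=0:
  i=0: a_0=0, p_0 = 0*1 + 0 = 0, q_0 = 0*0 + 1 = 1.
  i=1: a_1=4, p_1 = 4*0 + 1 = 1, q_1 = 4*1 + 0 = 4.
  i=2: a_2=5, p_2 = 5*1 + 0 = 5, q_2 = 5*4 + 1 = 21.

0/1, 1/4, 5/21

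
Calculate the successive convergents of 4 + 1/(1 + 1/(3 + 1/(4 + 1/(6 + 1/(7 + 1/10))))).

Using the convergent recurrence p_i = a_i*p_{i-1} + p_{i-2}, q_i = a_i*q_{i-1} + q_{i-2} with p_{-2}=0, p_{-1}=1, q_{-2}=1, q_{-1}=0:
  i=0: a_0=4, p_0 = 4*1 + 0 = 4, q_0 = 4*0 + 1 = 1.
  i=1: a_1=1, p_1 = 1*4 + 1 = 5, q_1 = 1*1 + 0 = 1.
  i=2: a_2=3, p_2 = 3*5 + 4 = 19, q_2 = 3*1 + 1 = 4.
  i=3: a_3=4, p_3 = 4*19 + 5 = 81, q_3 = 4*4 + 1 = 17.
  i=4: a_4=6, p_4 = 6*81 + 19 = 505, q_4 = 6*17 + 4 = 106.
  i=5: a_5=7, p_5 = 7*505 + 81 = 3616, q_5 = 7*106 + 17 = 759.
  i=6: a_6=10, p_6 = 10*3616 + 505 = 36665, q_6 = 10*759 + 106 = 7696.

4/1, 5/1, 19/4, 81/17, 505/106, 3616/759, 36665/7696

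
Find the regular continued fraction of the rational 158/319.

[0; 2, 52, 1, 2]

Run the Euclidean algorithm on 158 and 319; the successive quotients are the partial quotients a_0, a_1, ... (each step inverts the fractional part left over by the previous one):
  158 = 0*319 + 158, so a_0 = 0.
  319 = 2*158 + 3, so a_1 = 2.
  158 = 52*3 + 2, so a_2 = 52.
  3 = 1*2 + 1, so a_3 = 1.
  2 = 2*1 + 0, so a_4 = 2.
The remainder reaches 0 after 5 divisions, so the expansion has 5 partial quotients, read off in order.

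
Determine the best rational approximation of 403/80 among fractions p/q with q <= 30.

136/27

Expand x = 403/80 as a continued fraction with the Euclidean algorithm:
  403 = 5*80 + 3, so a_0 = 5.
  80 = 26*3 + 2, so a_1 = 26.
  3 = 1*2 + 1, so a_2 = 1.
  2 = 2*1 + 0, so a_3 = 2.
so x = [5; 26, 1, 2].
Convergents (p_i = a_i*p_{i-1} + p_{i-2}, q_i = a_i*q_{i-1} + q_{i-2} with p_{-2}=0, p_{-1}=1, q_{-2}=1, q_{-1}=0), until the denominator exceeds 30:
  i=0: a_0=5, p_0 = 5*1 + 0 = 5, q_0 = 5*0 + 1 = 1.
  i=1: a_1=26, p_1 = 26*5 + 1 = 131, q_1 = 26*1 + 0 = 26.
  i=2: a_2=1, p_2 = 1*131 + 5 = 136, q_2 = 1*26 + 1 = 27.
  i=3: a_3=2, p_3 = 2*136 + 131 = 403, q_3 = 2*27 + 26 = 80.
q_3 = 80 > 30, so the last convergent with denominator <= 30 is p_2/q_2 = 136/27.
The closest fraction with denominator <= 30 is either p_2/q_2 or the intermediate fraction (k*p_2 + p_1)/(k*q_2 + q_1) with the largest k >= 1 whose denominator stays <= 30; these approach x as k grows, and every other convergent or intermediate fraction in range is farther away.
Largest k: floor((30 - q_1)/q_2) = floor((30 - 26)/27) = 0.
Since k = 0, no intermediate fraction beyond p_2/q_2 has denominator <= 30, so the convergent 136/27 is the closest (its error is |403*27 - 136*80|/(80*27) = 1/2160).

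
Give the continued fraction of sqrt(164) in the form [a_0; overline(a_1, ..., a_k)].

[12; overline(1, 4, 6, 4, 1, 24)]

Write x_i = (sqrt(164) + m_i)/d_i with (m_0, d_0) = (0, 1). a_0 = floor(sqrt(164)) = 12, since 12^2 = 144 <= 164 < 169 = 13^2.
Iterate m_{i+1} = d_i*a_i - m_i, d_{i+1} = (164 - m_{i+1}^2)/d_i, a_{i+1} = floor((a_0 + m_{i+1})/d_{i+1}):
  m_1 = 1*12 - 0 = 12, d_1 = (164 - 12^2)/1 = 20/1 = 20, a_1 = floor((12 + 12)/20) = 1.
  m_2 = 20*1 - 12 = 8, d_2 = (164 - 8^2)/20 = 100/20 = 5, a_2 = floor((12 + 8)/5) = 4.
  m_3 = 5*4 - 8 = 12, d_3 = (164 - 12^2)/5 = 20/5 = 4, a_3 = floor((12 + 12)/4) = 6.
  m_4 = 4*6 - 12 = 12, d_4 = (164 - 12^2)/4 = 20/4 = 5, a_4 = floor((12 + 12)/5) = 4.
  m_5 = 5*4 - 12 = 8, d_5 = (164 - 8^2)/5 = 100/5 = 20, a_5 = floor((12 + 8)/20) = 1.
  m_6 = 20*1 - 8 = 12, d_6 = (164 - 12^2)/20 = 20/20 = 1, a_6 = floor((12 + 12)/1) = 24.
  m_7 = 1*24 - 12 = 12, d_7 = (164 - 12^2)/1 = 20/1 = 20: (m_7, d_7) = (m_1, d_1) = (12, 20), so from here the quotients repeat a_1, ..., a_6; the period length is 6.
Hence the expansion of sqrt(164) is a_0 = 12 followed by the repeating block 1, 4, 6, 4, 1, 24 (period 6).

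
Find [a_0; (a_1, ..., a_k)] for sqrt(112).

[10; (1, 1, 2, 1, 1, 20)]

Write x_i = (sqrt(112) + m_i)/d_i with (m_0, d_0) = (0, 1). a_0 = floor(sqrt(112)) = 10, since 10^2 = 100 <= 112 < 121 = 11^2.
Iterate m_{i+1} = d_i*a_i - m_i, d_{i+1} = (112 - m_{i+1}^2)/d_i, a_{i+1} = floor((a_0 + m_{i+1})/d_{i+1}):
  m_1 = 1*10 - 0 = 10, d_1 = (112 - 10^2)/1 = 12/1 = 12, a_1 = floor((10 + 10)/12) = 1.
  m_2 = 12*1 - 10 = 2, d_2 = (112 - 2^2)/12 = 108/12 = 9, a_2 = floor((10 + 2)/9) = 1.
  m_3 = 9*1 - 2 = 7, d_3 = (112 - 7^2)/9 = 63/9 = 7, a_3 = floor((10 + 7)/7) = 2.
  m_4 = 7*2 - 7 = 7, d_4 = (112 - 7^2)/7 = 63/7 = 9, a_4 = floor((10 + 7)/9) = 1.
  m_5 = 9*1 - 7 = 2, d_5 = (112 - 2^2)/9 = 108/9 = 12, a_5 = floor((10 + 2)/12) = 1.
  m_6 = 12*1 - 2 = 10, d_6 = (112 - 10^2)/12 = 12/12 = 1, a_6 = floor((10 + 10)/1) = 20.
  m_7 = 1*20 - 10 = 10, d_7 = (112 - 10^2)/1 = 12/1 = 12: (m_7, d_7) = (m_1, d_1) = (10, 12), so from here the quotients repeat a_1, ..., a_6; the period length is 6.
Hence the expansion of sqrt(112) is a_0 = 10 followed by the repeating block 1, 1, 2, 1, 1, 20 (period 6).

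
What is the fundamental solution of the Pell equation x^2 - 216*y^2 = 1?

(x, y) = (485, 33)

First expand sqrt(216) as a continued fraction. With x_i = (sqrt(216) + m_i)/d_i and (m_0, d_0) = (0, 1): a_0 = floor(sqrt(216)) = 14, since 14^2 = 196 <= 216 < 225 = 15^2.
Iterate m_{i+1} = d_i*a_i - m_i, d_{i+1} = (216 - m_{i+1}^2)/d_i, a_{i+1} = floor((a_0 + m_{i+1})/d_{i+1}):
  m_1 = 1*14 - 0 = 14, d_1 = (216 - 14^2)/1 = 20/1 = 20, a_1 = floor((14 + 14)/20) = 1.
  m_2 = 20*1 - 14 = 6, d_2 = (216 - 6^2)/20 = 180/20 = 9, a_2 = floor((14 + 6)/9) = 2.
  m_3 = 9*2 - 6 = 12, d_3 = (216 - 12^2)/9 = 72/9 = 8, a_3 = floor((14 + 12)/8) = 3.
  m_4 = 8*3 - 12 = 12, d_4 = (216 - 12^2)/8 = 72/8 = 9, a_4 = floor((14 + 12)/9) = 2.
  m_5 = 9*2 - 12 = 6, d_5 = (216 - 6^2)/9 = 180/9 = 20, a_5 = floor((14 + 6)/20) = 1.
  m_6 = 20*1 - 6 = 14, d_6 = (216 - 14^2)/20 = 20/20 = 1, a_6 = floor((14 + 14)/1) = 28.
  m_7 = 1*28 - 14 = 14, d_7 = (216 - 14^2)/1 = 20/1 = 20: (m_7, d_7) = (m_1, d_1) = (14, 20), so from here the quotients repeat a_1, ..., a_6; the period length is 6.
So sqrt(216) = [14; (1, 2, 3, 2, 1, 28)] with period length k = 6.
k is even, so the fundamental solution of x^2 - 216y^2 = 1 is (p_{k-1}, q_{k-1}) = (p_5, q_5); compute convergents through index 5.
Convergents (p_i = a_i*p_{i-1} + p_{i-2}, q_i = a_i*q_{i-1} + q_{i-2} with p_{-2}=0, p_{-1}=1, q_{-2}=1, q_{-1}=0):
  i=0: a_0=14, p_0 = 14*1 + 0 = 14, q_0 = 14*0 + 1 = 1.
  i=1: a_1=1, p_1 = 1*14 + 1 = 15, q_1 = 1*1 + 0 = 1.
  i=2: a_2=2, p_2 = 2*15 + 14 = 44, q_2 = 2*1 + 1 = 3.
  i=3: a_3=3, p_3 = 3*44 + 15 = 147, q_3 = 3*3 + 1 = 10.
  i=4: a_4=2, p_4 = 2*147 + 44 = 338, q_4 = 2*10 + 3 = 23.
  i=5: a_5=1, p_5 = 1*338 + 147 = 485, q_5 = 1*23 + 10 = 33.
Check: 485^2 - 216*33^2 = 235225 - 235224 = 1, so (x, y) = (485, 33) solves the equation, and by the theorem it is the least positive solution.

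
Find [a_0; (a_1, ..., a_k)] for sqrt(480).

[21; (1, 9, 1, 42)]

Write x_i = (sqrt(480) + m_i)/d_i with (m_0, d_0) = (0, 1). a_0 = floor(sqrt(480)) = 21, since 21^2 = 441 <= 480 < 484 = 22^2.
Iterate m_{i+1} = d_i*a_i - m_i, d_{i+1} = (480 - m_{i+1}^2)/d_i, a_{i+1} = floor((a_0 + m_{i+1})/d_{i+1}):
  m_1 = 1*21 - 0 = 21, d_1 = (480 - 21^2)/1 = 39/1 = 39, a_1 = floor((21 + 21)/39) = 1.
  m_2 = 39*1 - 21 = 18, d_2 = (480 - 18^2)/39 = 156/39 = 4, a_2 = floor((21 + 18)/4) = 9.
  m_3 = 4*9 - 18 = 18, d_3 = (480 - 18^2)/4 = 156/4 = 39, a_3 = floor((21 + 18)/39) = 1.
  m_4 = 39*1 - 18 = 21, d_4 = (480 - 21^2)/39 = 39/39 = 1, a_4 = floor((21 + 21)/1) = 42.
  m_5 = 1*42 - 21 = 21, d_5 = (480 - 21^2)/1 = 39/1 = 39: (m_5, d_5) = (m_1, d_1) = (21, 39), so from here the quotients repeat a_1, ..., a_4; the period length is 4.
Hence the expansion of sqrt(480) is a_0 = 21 followed by the repeating block 1, 9, 1, 42 (period 4).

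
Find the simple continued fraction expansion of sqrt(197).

[14; (28)]

Write x_i = (sqrt(197) + m_i)/d_i with (m_0, d_0) = (0, 1). a_0 = floor(sqrt(197)) = 14, since 14^2 = 196 <= 197 < 225 = 15^2.
Iterate m_{i+1} = d_i*a_i - m_i, d_{i+1} = (197 - m_{i+1}^2)/d_i, a_{i+1} = floor((a_0 + m_{i+1})/d_{i+1}):
  m_1 = 1*14 - 0 = 14, d_1 = (197 - 14^2)/1 = 1/1 = 1, a_1 = floor((14 + 14)/1) = 28.
  m_2 = 1*28 - 14 = 14, d_2 = (197 - 14^2)/1 = 1/1 = 1: (m_2, d_2) = (m_1, d_1) = (14, 1), so from here the quotient a_1 repeats; the period length is 1.
Hence the expansion of sqrt(197) is a_0 = 14 followed by the repeating block 28 (period 1).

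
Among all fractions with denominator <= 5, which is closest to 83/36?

Expand x = 83/36 as a continued fraction with the Euclidean algorithm:
  83 = 2*36 + 11, so a_0 = 2.
  36 = 3*11 + 3, so a_1 = 3.
  11 = 3*3 + 2, so a_2 = 3.
  3 = 1*2 + 1, so a_3 = 1.
  2 = 2*1 + 0, so a_4 = 2.
so x = [2; 3, 3, 1, 2].
Convergents (p_i = a_i*p_{i-1} + p_{i-2}, q_i = a_i*q_{i-1} + q_{i-2} with p_{-2}=0, p_{-1}=1, q_{-2}=1, q_{-1}=0), until the denominator exceeds 5:
  i=0: a_0=2, p_0 = 2*1 + 0 = 2, q_0 = 2*0 + 1 = 1.
  i=1: a_1=3, p_1 = 3*2 + 1 = 7, q_1 = 3*1 + 0 = 3.
  i=2: a_2=3, p_2 = 3*7 + 2 = 23, q_2 = 3*3 + 1 = 10.
q_2 = 10 > 5, so the last convergent with denominator <= 5 is p_1/q_1 = 7/3.
The closest fraction with denominator <= 5 is either p_1/q_1 or the intermediate fraction (k*p_1 + p_0)/(k*q_1 + q_0) with the largest k >= 1 whose denominator stays <= 5; these approach x as k grows, and every other convergent or intermediate fraction in range is farther away.
Largest k: floor((5 - q_0)/q_1) = floor((5 - 1)/3) = 1.
That gives (1*7 + 2)/(1*3 + 1) = 9/4.
Compare the errors: |x - 7/3| = |83*3 - 7*36|/(36*3) = 3/108, and |x - 9/4| = |83*4 - 9*36|/(36*4) = 8/144.
Cross-multiplying, 3*144 = 432 < 864 = 8*108, so 3/108 is smaller: the convergent 7/3 is closer to x than 9/4.

7/3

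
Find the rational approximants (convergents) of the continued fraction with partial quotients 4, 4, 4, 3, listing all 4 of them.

Using the convergent recurrence p_i = a_i*p_{i-1} + p_{i-2}, q_i = a_i*q_{i-1} + q_{i-2} with p_{-2}=0, p_{-1}=1, q_{-2}=1, q_{-1}=0:
  i=0: a_0=4, p_0 = 4*1 + 0 = 4, q_0 = 4*0 + 1 = 1.
  i=1: a_1=4, p_1 = 4*4 + 1 = 17, q_1 = 4*1 + 0 = 4.
  i=2: a_2=4, p_2 = 4*17 + 4 = 72, q_2 = 4*4 + 1 = 17.
  i=3: a_3=3, p_3 = 3*72 + 17 = 233, q_3 = 3*17 + 4 = 55.

4/1, 17/4, 72/17, 233/55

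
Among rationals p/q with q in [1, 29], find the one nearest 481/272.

Expand x = 481/272 as a continued fraction with the Euclidean algorithm:
  481 = 1*272 + 209, so a_0 = 1.
  272 = 1*209 + 63, so a_1 = 1.
  209 = 3*63 + 20, so a_2 = 3.
  63 = 3*20 + 3, so a_3 = 3.
  20 = 6*3 + 2, so a_4 = 6.
  3 = 1*2 + 1, so a_5 = 1.
  2 = 2*1 + 0, so a_6 = 2.
so x = [1; 1, 3, 3, 6, 1, 2].
Convergents (p_i = a_i*p_{i-1} + p_{i-2}, q_i = a_i*q_{i-1} + q_{i-2} with p_{-2}=0, p_{-1}=1, q_{-2}=1, q_{-1}=0), until the denominator exceeds 29:
  i=0: a_0=1, p_0 = 1*1 + 0 = 1, q_0 = 1*0 + 1 = 1.
  i=1: a_1=1, p_1 = 1*1 + 1 = 2, q_1 = 1*1 + 0 = 1.
  i=2: a_2=3, p_2 = 3*2 + 1 = 7, q_2 = 3*1 + 1 = 4.
  i=3: a_3=3, p_3 = 3*7 + 2 = 23, q_3 = 3*4 + 1 = 13.
  i=4: a_4=6, p_4 = 6*23 + 7 = 145, q_4 = 6*13 + 4 = 82.
q_4 = 82 > 29, so the last convergent with denominator <= 29 is p_3/q_3 = 23/13.
The closest fraction with denominator <= 29 is either p_3/q_3 or the intermediate fraction (k*p_3 + p_2)/(k*q_3 + q_2) with the largest k >= 1 whose denominator stays <= 29; these approach x as k grows, and every other convergent or intermediate fraction in range is farther away.
Largest k: floor((29 - q_2)/q_3) = floor((29 - 4)/13) = 1.
That gives (1*23 + 7)/(1*13 + 4) = 30/17.
Compare the errors: |x - 23/13| = |481*13 - 23*272|/(272*13) = 3/3536, and |x - 30/17| = |481*17 - 30*272|/(272*17) = 17/4624.
Cross-multiplying, 3*4624 = 13872 < 60112 = 17*3536, so 3/3536 is smaller: the convergent 23/13 is closer to x than 30/17.

23/13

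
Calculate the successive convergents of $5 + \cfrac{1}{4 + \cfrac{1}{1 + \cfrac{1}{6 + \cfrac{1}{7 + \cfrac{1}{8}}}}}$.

Using the convergent recurrence p_i = a_i*p_{i-1} + p_{i-2}, q_i = a_i*q_{i-1} + q_{i-2} with p_{-2}=0, p_{-1}=1, q_{-2}=1, q_{-1}=0:
  i=0: a_0=5, p_0 = 5*1 + 0 = 5, q_0 = 5*0 + 1 = 1.
  i=1: a_1=4, p_1 = 4*5 + 1 = 21, q_1 = 4*1 + 0 = 4.
  i=2: a_2=1, p_2 = 1*21 + 5 = 26, q_2 = 1*4 + 1 = 5.
  i=3: a_3=6, p_3 = 6*26 + 21 = 177, q_3 = 6*5 + 4 = 34.
  i=4: a_4=7, p_4 = 7*177 + 26 = 1265, q_4 = 7*34 + 5 = 243.
  i=5: a_5=8, p_5 = 8*1265 + 177 = 10297, q_5 = 8*243 + 34 = 1978.

5/1, 21/4, 26/5, 177/34, 1265/243, 10297/1978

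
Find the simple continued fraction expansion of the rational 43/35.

Run the Euclidean algorithm on 43 and 35; the successive quotients are the partial quotients a_0, a_1, ... (each step inverts the fractional part left over by the previous one):
  43 = 1*35 + 8, so a_0 = 1.
  35 = 4*8 + 3, so a_1 = 4.
  8 = 2*3 + 2, so a_2 = 2.
  3 = 1*2 + 1, so a_3 = 1.
  2 = 2*1 + 0, so a_4 = 2.
The remainder reaches 0 after 5 divisions, so the expansion has 5 partial quotients, read off in order.

[1; 4, 2, 1, 2]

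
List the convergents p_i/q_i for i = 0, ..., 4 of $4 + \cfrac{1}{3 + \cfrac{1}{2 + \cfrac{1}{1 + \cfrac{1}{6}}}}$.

Using the convergent recurrence p_i = a_i*p_{i-1} + p_{i-2}, q_i = a_i*q_{i-1} + q_{i-2} with p_{-2}=0, p_{-1}=1, q_{-2}=1, q_{-1}=0:
  i=0: a_0=4, p_0 = 4*1 + 0 = 4, q_0 = 4*0 + 1 = 1.
  i=1: a_1=3, p_1 = 3*4 + 1 = 13, q_1 = 3*1 + 0 = 3.
  i=2: a_2=2, p_2 = 2*13 + 4 = 30, q_2 = 2*3 + 1 = 7.
  i=3: a_3=1, p_3 = 1*30 + 13 = 43, q_3 = 1*7 + 3 = 10.
  i=4: a_4=6, p_4 = 6*43 + 30 = 288, q_4 = 6*10 + 7 = 67.

4/1, 13/3, 30/7, 43/10, 288/67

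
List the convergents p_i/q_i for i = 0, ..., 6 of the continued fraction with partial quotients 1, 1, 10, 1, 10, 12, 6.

Using the convergent recurrence p_i = a_i*p_{i-1} + p_{i-2}, q_i = a_i*q_{i-1} + q_{i-2} with p_{-2}=0, p_{-1}=1, q_{-2}=1, q_{-1}=0:
  i=0: a_0=1, p_0 = 1*1 + 0 = 1, q_0 = 1*0 + 1 = 1.
  i=1: a_1=1, p_1 = 1*1 + 1 = 2, q_1 = 1*1 + 0 = 1.
  i=2: a_2=10, p_2 = 10*2 + 1 = 21, q_2 = 10*1 + 1 = 11.
  i=3: a_3=1, p_3 = 1*21 + 2 = 23, q_3 = 1*11 + 1 = 12.
  i=4: a_4=10, p_4 = 10*23 + 21 = 251, q_4 = 10*12 + 11 = 131.
  i=5: a_5=12, p_5 = 12*251 + 23 = 3035, q_5 = 12*131 + 12 = 1584.
  i=6: a_6=6, p_6 = 6*3035 + 251 = 18461, q_6 = 6*1584 + 131 = 9635.

1/1, 2/1, 21/11, 23/12, 251/131, 3035/1584, 18461/9635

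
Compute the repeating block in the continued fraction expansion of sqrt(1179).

[34; (2, 1, 33, 1, 2, 68)]

Write x_i = (sqrt(1179) + m_i)/d_i with (m_0, d_0) = (0, 1). a_0 = floor(sqrt(1179)) = 34, since 34^2 = 1156 <= 1179 < 1225 = 35^2.
Iterate m_{i+1} = d_i*a_i - m_i, d_{i+1} = (1179 - m_{i+1}^2)/d_i, a_{i+1} = floor((a_0 + m_{i+1})/d_{i+1}):
  m_1 = 1*34 - 0 = 34, d_1 = (1179 - 34^2)/1 = 23/1 = 23, a_1 = floor((34 + 34)/23) = 2.
  m_2 = 23*2 - 34 = 12, d_2 = (1179 - 12^2)/23 = 1035/23 = 45, a_2 = floor((34 + 12)/45) = 1.
  m_3 = 45*1 - 12 = 33, d_3 = (1179 - 33^2)/45 = 90/45 = 2, a_3 = floor((34 + 33)/2) = 33.
  m_4 = 2*33 - 33 = 33, d_4 = (1179 - 33^2)/2 = 90/2 = 45, a_4 = floor((34 + 33)/45) = 1.
  m_5 = 45*1 - 33 = 12, d_5 = (1179 - 12^2)/45 = 1035/45 = 23, a_5 = floor((34 + 12)/23) = 2.
  m_6 = 23*2 - 12 = 34, d_6 = (1179 - 34^2)/23 = 23/23 = 1, a_6 = floor((34 + 34)/1) = 68.
  m_7 = 1*68 - 34 = 34, d_7 = (1179 - 34^2)/1 = 23/1 = 23: (m_7, d_7) = (m_1, d_1) = (34, 23), so from here the quotients repeat a_1, ..., a_6; the period length is 6.
Hence the expansion of sqrt(1179) is a_0 = 34 followed by the repeating block 2, 1, 33, 1, 2, 68 (period 6).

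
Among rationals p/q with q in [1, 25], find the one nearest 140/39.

Expand x = 140/39 as a continued fraction with the Euclidean algorithm:
  140 = 3*39 + 23, so a_0 = 3.
  39 = 1*23 + 16, so a_1 = 1.
  23 = 1*16 + 7, so a_2 = 1.
  16 = 2*7 + 2, so a_3 = 2.
  7 = 3*2 + 1, so a_4 = 3.
  2 = 2*1 + 0, so a_5 = 2.
so x = [3; 1, 1, 2, 3, 2].
Convergents (p_i = a_i*p_{i-1} + p_{i-2}, q_i = a_i*q_{i-1} + q_{i-2} with p_{-2}=0, p_{-1}=1, q_{-2}=1, q_{-1}=0), until the denominator exceeds 25:
  i=0: a_0=3, p_0 = 3*1 + 0 = 3, q_0 = 3*0 + 1 = 1.
  i=1: a_1=1, p_1 = 1*3 + 1 = 4, q_1 = 1*1 + 0 = 1.
  i=2: a_2=1, p_2 = 1*4 + 3 = 7, q_2 = 1*1 + 1 = 2.
  i=3: a_3=2, p_3 = 2*7 + 4 = 18, q_3 = 2*2 + 1 = 5.
  i=4: a_4=3, p_4 = 3*18 + 7 = 61, q_4 = 3*5 + 2 = 17.
  i=5: a_5=2, p_5 = 2*61 + 18 = 140, q_5 = 2*17 + 5 = 39.
q_5 = 39 > 25, so the last convergent with denominator <= 25 is p_4/q_4 = 61/17.
The closest fraction with denominator <= 25 is either p_4/q_4 or the intermediate fraction (k*p_4 + p_3)/(k*q_4 + q_3) with the largest k >= 1 whose denominator stays <= 25; these approach x as k grows, and every other convergent or intermediate fraction in range is farther away.
Largest k: floor((25 - q_3)/q_4) = floor((25 - 5)/17) = 1.
That gives (1*61 + 18)/(1*17 + 5) = 79/22.
Compare the errors: |x - 61/17| = |140*17 - 61*39|/(39*17) = 1/663, and |x - 79/22| = |140*22 - 79*39|/(39*22) = 1/858.
Cross-multiplying, 1*663 = 663 < 858 = 1*858, so 1/858 is smaller: the intermediate fraction 79/22 is closer to x than 61/17.

79/22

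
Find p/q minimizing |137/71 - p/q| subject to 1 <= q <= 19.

27/14

Expand x = 137/71 as a continued fraction with the Euclidean algorithm:
  137 = 1*71 + 66, so a_0 = 1.
  71 = 1*66 + 5, so a_1 = 1.
  66 = 13*5 + 1, so a_2 = 13.
  5 = 5*1 + 0, so a_3 = 5.
so x = [1; 1, 13, 5].
Convergents (p_i = a_i*p_{i-1} + p_{i-2}, q_i = a_i*q_{i-1} + q_{i-2} with p_{-2}=0, p_{-1}=1, q_{-2}=1, q_{-1}=0), until the denominator exceeds 19:
  i=0: a_0=1, p_0 = 1*1 + 0 = 1, q_0 = 1*0 + 1 = 1.
  i=1: a_1=1, p_1 = 1*1 + 1 = 2, q_1 = 1*1 + 0 = 1.
  i=2: a_2=13, p_2 = 13*2 + 1 = 27, q_2 = 13*1 + 1 = 14.
  i=3: a_3=5, p_3 = 5*27 + 2 = 137, q_3 = 5*14 + 1 = 71.
q_3 = 71 > 19, so the last convergent with denominator <= 19 is p_2/q_2 = 27/14.
The closest fraction with denominator <= 19 is either p_2/q_2 or the intermediate fraction (k*p_2 + p_1)/(k*q_2 + q_1) with the largest k >= 1 whose denominator stays <= 19; these approach x as k grows, and every other convergent or intermediate fraction in range is farther away.
Largest k: floor((19 - q_1)/q_2) = floor((19 - 1)/14) = 1.
That gives (1*27 + 2)/(1*14 + 1) = 29/15.
Compare the errors: |x - 27/14| = |137*14 - 27*71|/(71*14) = 1/994, and |x - 29/15| = |137*15 - 29*71|/(71*15) = 4/1065.
Cross-multiplying, 1*1065 = 1065 < 3976 = 4*994, so 1/994 is smaller: the convergent 27/14 is closer to x than 29/15.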